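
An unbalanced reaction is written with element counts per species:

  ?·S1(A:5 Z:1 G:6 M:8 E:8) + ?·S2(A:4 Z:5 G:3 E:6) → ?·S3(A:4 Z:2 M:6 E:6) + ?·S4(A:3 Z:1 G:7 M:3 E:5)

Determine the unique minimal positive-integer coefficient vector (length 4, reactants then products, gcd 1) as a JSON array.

A: 6·5+2·4 = 38 | 5·4+6·3 = 38
Z: 6·1+2·5 = 16 | 5·2+6·1 = 16
G: 6·6+2·3 = 42 | 5·0+6·7 = 42
M: 6·8+2·0 = 48 | 5·6+6·3 = 48
E: 6·8+2·6 = 60 | 5·6+6·5 = 60
gcd(6,2,5,6) = 1

Coefficients: [6, 2, 5, 6]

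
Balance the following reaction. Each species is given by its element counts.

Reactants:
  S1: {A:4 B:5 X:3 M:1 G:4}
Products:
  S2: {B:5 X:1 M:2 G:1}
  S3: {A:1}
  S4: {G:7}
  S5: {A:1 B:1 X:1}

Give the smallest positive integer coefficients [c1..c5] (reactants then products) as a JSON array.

Coefficients: [2, 1, 3, 1, 5]

A: 2·4 = 8 | 1·0+3·1+1·0+5·1 = 8
B: 2·5 = 10 | 1·5+3·0+1·0+5·1 = 10
X: 2·3 = 6 | 1·1+3·0+1·0+5·1 = 6
M: 2·1 = 2 | 1·2+3·0+1·0+5·0 = 2
G: 2·4 = 8 | 1·1+3·0+1·7+5·0 = 8
gcd(2,1,3,1,5) = 1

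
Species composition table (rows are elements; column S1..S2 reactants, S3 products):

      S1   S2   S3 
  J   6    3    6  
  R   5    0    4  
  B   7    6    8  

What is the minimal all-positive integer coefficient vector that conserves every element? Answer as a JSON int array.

J: 4·6+2·3 = 30 | 5·6 = 30
R: 4·5+2·0 = 20 | 5·4 = 20
B: 4·7+2·6 = 40 | 5·8 = 40
gcd(4,2,5) = 1

Coefficients: [4, 2, 5]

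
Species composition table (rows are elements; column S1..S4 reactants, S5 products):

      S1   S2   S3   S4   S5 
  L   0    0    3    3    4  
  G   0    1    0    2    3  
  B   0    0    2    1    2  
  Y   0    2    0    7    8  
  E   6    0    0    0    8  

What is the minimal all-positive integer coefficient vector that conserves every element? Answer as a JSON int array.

L: 4·0+5·0+2·3+2·3 = 12 | 3·4 = 12
G: 4·0+5·1+2·0+2·2 = 9 | 3·3 = 9
B: 4·0+5·0+2·2+2·1 = 6 | 3·2 = 6
Y: 4·0+5·2+2·0+2·7 = 24 | 3·8 = 24
E: 4·6+5·0+2·0+2·0 = 24 | 3·8 = 24
gcd(4,5,2,2,3) = 1

Coefficients: [4, 5, 2, 2, 3]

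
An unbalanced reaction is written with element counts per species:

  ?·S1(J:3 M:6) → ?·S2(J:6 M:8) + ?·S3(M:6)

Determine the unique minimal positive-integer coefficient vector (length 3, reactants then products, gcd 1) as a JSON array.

J: 6·3 = 18 | 3·6+2·0 = 18
M: 6·6 = 36 | 3·8+2·6 = 36
gcd(6,3,2) = 1

Coefficients: [6, 3, 2]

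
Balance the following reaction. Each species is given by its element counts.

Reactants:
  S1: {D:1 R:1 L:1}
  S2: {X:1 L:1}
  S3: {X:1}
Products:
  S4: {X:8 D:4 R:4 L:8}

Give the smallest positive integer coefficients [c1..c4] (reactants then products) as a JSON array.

Coefficients: [4, 4, 4, 1]

X: 4·0+4·1+4·1 = 8 | 1·8 = 8
D: 4·1+4·0+4·0 = 4 | 1·4 = 4
R: 4·1+4·0+4·0 = 4 | 1·4 = 4
L: 4·1+4·1+4·0 = 8 | 1·8 = 8
gcd(4,4,4,1) = 1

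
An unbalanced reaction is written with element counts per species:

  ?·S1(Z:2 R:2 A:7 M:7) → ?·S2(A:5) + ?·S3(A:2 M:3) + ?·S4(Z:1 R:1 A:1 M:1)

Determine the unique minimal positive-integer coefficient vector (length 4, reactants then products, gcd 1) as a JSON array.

Coefficients: [3, 1, 5, 6]

Z: 3·2 = 6 | 1·0+5·0+6·1 = 6
R: 3·2 = 6 | 1·0+5·0+6·1 = 6
A: 3·7 = 21 | 1·5+5·2+6·1 = 21
M: 3·7 = 21 | 1·0+5·3+6·1 = 21
gcd(3,1,5,6) = 1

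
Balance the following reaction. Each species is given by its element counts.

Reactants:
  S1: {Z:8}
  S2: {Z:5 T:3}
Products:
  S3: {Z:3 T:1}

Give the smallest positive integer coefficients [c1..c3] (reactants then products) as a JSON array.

Coefficients: [1, 2, 6]

Z: 1·8+2·5 = 18 | 6·3 = 18
T: 1·0+2·3 = 6 | 6·1 = 6
gcd(1,2,6) = 1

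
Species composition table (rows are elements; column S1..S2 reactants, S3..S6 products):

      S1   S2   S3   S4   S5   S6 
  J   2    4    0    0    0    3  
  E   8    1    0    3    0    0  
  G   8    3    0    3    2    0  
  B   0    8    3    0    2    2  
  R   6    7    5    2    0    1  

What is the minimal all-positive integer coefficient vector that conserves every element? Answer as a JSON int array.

Coefficients: [1, 4, 4, 4, 4, 6]

J: 1·2+4·4 = 18 | 4·0+4·0+4·0+6·3 = 18
E: 1·8+4·1 = 12 | 4·0+4·3+4·0+6·0 = 12
G: 1·8+4·3 = 20 | 4·0+4·3+4·2+6·0 = 20
B: 1·0+4·8 = 32 | 4·3+4·0+4·2+6·2 = 32
R: 1·6+4·7 = 34 | 4·5+4·2+4·0+6·1 = 34
gcd(1,4,4,4,4,6) = 1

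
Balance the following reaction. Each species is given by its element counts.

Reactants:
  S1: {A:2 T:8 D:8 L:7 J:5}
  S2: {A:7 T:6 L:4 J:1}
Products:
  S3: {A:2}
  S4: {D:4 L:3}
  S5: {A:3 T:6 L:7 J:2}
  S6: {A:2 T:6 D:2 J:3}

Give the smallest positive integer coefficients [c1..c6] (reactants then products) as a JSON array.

Coefficients: [3, 3, 5, 4, 3, 4]

A: 3·2+3·7 = 27 | 5·2+4·0+3·3+4·2 = 27
T: 3·8+3·6 = 42 | 5·0+4·0+3·6+4·6 = 42
D: 3·8+3·0 = 24 | 5·0+4·4+3·0+4·2 = 24
L: 3·7+3·4 = 33 | 5·0+4·3+3·7+4·0 = 33
J: 3·5+3·1 = 18 | 5·0+4·0+3·2+4·3 = 18
gcd(3,3,5,4,3,4) = 1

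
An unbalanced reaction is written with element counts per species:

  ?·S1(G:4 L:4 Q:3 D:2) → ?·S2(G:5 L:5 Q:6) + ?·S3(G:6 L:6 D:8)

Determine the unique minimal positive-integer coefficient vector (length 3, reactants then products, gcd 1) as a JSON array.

G: 4·4 = 16 | 2·5+1·6 = 16
L: 4·4 = 16 | 2·5+1·6 = 16
Q: 4·3 = 12 | 2·6+1·0 = 12
D: 4·2 = 8 | 2·0+1·8 = 8
gcd(4,2,1) = 1

Coefficients: [4, 2, 1]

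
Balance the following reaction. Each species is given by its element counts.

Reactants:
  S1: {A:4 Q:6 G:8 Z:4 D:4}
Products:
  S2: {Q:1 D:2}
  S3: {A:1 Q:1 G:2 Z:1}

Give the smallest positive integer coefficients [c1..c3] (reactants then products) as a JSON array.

Coefficients: [1, 2, 4]

A: 1·4 = 4 | 2·0+4·1 = 4
Q: 1·6 = 6 | 2·1+4·1 = 6
G: 1·8 = 8 | 2·0+4·2 = 8
Z: 1·4 = 4 | 2·0+4·1 = 4
D: 1·4 = 4 | 2·2+4·0 = 4
gcd(1,2,4) = 1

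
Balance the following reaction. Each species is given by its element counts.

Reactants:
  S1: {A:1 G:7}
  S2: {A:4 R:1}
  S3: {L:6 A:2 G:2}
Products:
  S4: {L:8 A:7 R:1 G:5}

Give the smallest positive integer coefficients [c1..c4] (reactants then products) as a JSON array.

Coefficients: [1, 3, 4, 3]

L: 1·0+3·0+4·6 = 24 | 3·8 = 24
A: 1·1+3·4+4·2 = 21 | 3·7 = 21
R: 1·0+3·1+4·0 = 3 | 3·1 = 3
G: 1·7+3·0+4·2 = 15 | 3·5 = 15
gcd(1,3,4,3) = 1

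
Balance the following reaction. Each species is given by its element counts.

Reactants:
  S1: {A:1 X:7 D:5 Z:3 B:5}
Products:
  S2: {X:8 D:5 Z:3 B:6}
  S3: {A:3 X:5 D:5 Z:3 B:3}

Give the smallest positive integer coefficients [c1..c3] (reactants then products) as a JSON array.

Coefficients: [3, 2, 1]

A: 3·1 = 3 | 2·0+1·3 = 3
X: 3·7 = 21 | 2·8+1·5 = 21
D: 3·5 = 15 | 2·5+1·5 = 15
Z: 3·3 = 9 | 2·3+1·3 = 9
B: 3·5 = 15 | 2·6+1·3 = 15
gcd(3,2,1) = 1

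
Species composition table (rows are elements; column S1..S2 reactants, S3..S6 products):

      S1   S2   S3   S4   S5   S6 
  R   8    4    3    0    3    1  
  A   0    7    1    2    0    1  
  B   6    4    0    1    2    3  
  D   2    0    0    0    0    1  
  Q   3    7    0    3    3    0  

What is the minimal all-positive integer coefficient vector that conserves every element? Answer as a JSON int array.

R: 2·8+3·4 = 28 | 5·3+6·0+3·3+4·1 = 28
A: 2·0+3·7 = 21 | 5·1+6·2+3·0+4·1 = 21
B: 2·6+3·4 = 24 | 5·0+6·1+3·2+4·3 = 24
D: 2·2+3·0 = 4 | 5·0+6·0+3·0+4·1 = 4
Q: 2·3+3·7 = 27 | 5·0+6·3+3·3+4·0 = 27
gcd(2,3,5,6,3,4) = 1

Coefficients: [2, 3, 5, 6, 3, 4]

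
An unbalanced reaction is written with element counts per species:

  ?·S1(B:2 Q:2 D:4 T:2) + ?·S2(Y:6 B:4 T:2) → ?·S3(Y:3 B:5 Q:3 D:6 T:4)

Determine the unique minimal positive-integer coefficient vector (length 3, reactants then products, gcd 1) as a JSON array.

Coefficients: [3, 1, 2]

Y: 3·0+1·6 = 6 | 2·3 = 6
B: 3·2+1·4 = 10 | 2·5 = 10
Q: 3·2+1·0 = 6 | 2·3 = 6
D: 3·4+1·0 = 12 | 2·6 = 12
T: 3·2+1·2 = 8 | 2·4 = 8
gcd(3,1,2) = 1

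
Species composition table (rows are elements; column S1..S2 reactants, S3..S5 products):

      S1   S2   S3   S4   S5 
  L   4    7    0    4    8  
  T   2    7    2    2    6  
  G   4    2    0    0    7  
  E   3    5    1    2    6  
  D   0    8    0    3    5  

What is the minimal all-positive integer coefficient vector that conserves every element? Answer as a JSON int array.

L: 5·4+4·7 = 48 | 3·0+4·4+4·8 = 48
T: 5·2+4·7 = 38 | 3·2+4·2+4·6 = 38
G: 5·4+4·2 = 28 | 3·0+4·0+4·7 = 28
E: 5·3+4·5 = 35 | 3·1+4·2+4·6 = 35
D: 5·0+4·8 = 32 | 3·0+4·3+4·5 = 32
gcd(5,4,3,4,4) = 1

Coefficients: [5, 4, 3, 4, 4]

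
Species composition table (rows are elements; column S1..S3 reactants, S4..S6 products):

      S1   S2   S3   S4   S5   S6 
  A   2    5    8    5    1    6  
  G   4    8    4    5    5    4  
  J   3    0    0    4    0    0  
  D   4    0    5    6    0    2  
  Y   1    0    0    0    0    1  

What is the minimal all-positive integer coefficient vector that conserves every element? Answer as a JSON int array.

A: 4·2+4·5+2·8 = 44 | 3·5+5·1+4·6 = 44
G: 4·4+4·8+2·4 = 56 | 3·5+5·5+4·4 = 56
J: 4·3+4·0+2·0 = 12 | 3·4+5·0+4·0 = 12
D: 4·4+4·0+2·5 = 26 | 3·6+5·0+4·2 = 26
Y: 4·1+4·0+2·0 = 4 | 3·0+5·0+4·1 = 4
gcd(4,4,2,3,5,4) = 1

Coefficients: [4, 4, 2, 3, 5, 4]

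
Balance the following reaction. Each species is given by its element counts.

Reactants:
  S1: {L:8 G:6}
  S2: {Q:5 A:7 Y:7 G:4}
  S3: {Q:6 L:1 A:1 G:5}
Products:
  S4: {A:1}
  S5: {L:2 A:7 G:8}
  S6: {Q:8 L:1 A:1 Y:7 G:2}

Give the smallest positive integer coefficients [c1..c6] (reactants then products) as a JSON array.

Q: 1·0+4·5+2·6 = 32 | 5·0+3·0+4·8 = 32
L: 1·8+4·0+2·1 = 10 | 5·0+3·2+4·1 = 10
A: 1·0+4·7+2·1 = 30 | 5·1+3·7+4·1 = 30
Y: 1·0+4·7+2·0 = 28 | 5·0+3·0+4·7 = 28
G: 1·6+4·4+2·5 = 32 | 5·0+3·8+4·2 = 32
gcd(1,4,2,5,3,4) = 1

Coefficients: [1, 4, 2, 5, 3, 4]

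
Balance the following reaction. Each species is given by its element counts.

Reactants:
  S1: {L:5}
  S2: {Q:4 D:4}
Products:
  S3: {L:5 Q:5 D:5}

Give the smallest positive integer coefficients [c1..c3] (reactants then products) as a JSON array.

L: 4·5+5·0 = 20 | 4·5 = 20
Q: 4·0+5·4 = 20 | 4·5 = 20
D: 4·0+5·4 = 20 | 4·5 = 20
gcd(4,5,4) = 1

Coefficients: [4, 5, 4]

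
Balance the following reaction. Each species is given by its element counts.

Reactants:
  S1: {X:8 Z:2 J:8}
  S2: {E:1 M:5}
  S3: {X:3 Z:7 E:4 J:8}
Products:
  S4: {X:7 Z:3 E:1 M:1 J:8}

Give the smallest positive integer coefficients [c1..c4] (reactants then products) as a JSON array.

Coefficients: [4, 1, 1, 5]

X: 4·8+1·0+1·3 = 35 | 5·7 = 35
Z: 4·2+1·0+1·7 = 15 | 5·3 = 15
E: 4·0+1·1+1·4 = 5 | 5·1 = 5
M: 4·0+1·5+1·0 = 5 | 5·1 = 5
J: 4·8+1·0+1·8 = 40 | 5·8 = 40
gcd(4,1,1,5) = 1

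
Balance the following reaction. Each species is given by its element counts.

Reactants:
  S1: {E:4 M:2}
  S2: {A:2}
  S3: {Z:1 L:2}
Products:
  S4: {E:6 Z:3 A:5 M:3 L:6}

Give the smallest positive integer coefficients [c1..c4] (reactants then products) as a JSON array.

E: 3·4+5·0+6·0 = 12 | 2·6 = 12
Z: 3·0+5·0+6·1 = 6 | 2·3 = 6
A: 3·0+5·2+6·0 = 10 | 2·5 = 10
M: 3·2+5·0+6·0 = 6 | 2·3 = 6
L: 3·0+5·0+6·2 = 12 | 2·6 = 12
gcd(3,5,6,2) = 1

Coefficients: [3, 5, 6, 2]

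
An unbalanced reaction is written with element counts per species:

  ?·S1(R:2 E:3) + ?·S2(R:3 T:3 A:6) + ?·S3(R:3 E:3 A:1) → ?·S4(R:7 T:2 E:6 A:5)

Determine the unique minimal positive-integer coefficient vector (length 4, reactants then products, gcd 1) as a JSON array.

Coefficients: [3, 2, 3, 3]

R: 3·2+2·3+3·3 = 21 | 3·7 = 21
T: 3·0+2·3+3·0 = 6 | 3·2 = 6
E: 3·3+2·0+3·3 = 18 | 3·6 = 18
A: 3·0+2·6+3·1 = 15 | 3·5 = 15
gcd(3,2,3,3) = 1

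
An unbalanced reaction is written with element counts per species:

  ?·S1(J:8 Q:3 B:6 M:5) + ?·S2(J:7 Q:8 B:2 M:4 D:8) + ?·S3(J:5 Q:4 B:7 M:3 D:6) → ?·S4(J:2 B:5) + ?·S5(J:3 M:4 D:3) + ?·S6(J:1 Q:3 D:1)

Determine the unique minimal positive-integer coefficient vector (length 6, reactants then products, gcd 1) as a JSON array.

Coefficients: [1, 1, 1, 3, 3, 5]

J: 1·8+1·7+1·5 = 20 | 3·2+3·3+5·1 = 20
Q: 1·3+1·8+1·4 = 15 | 3·0+3·0+5·3 = 15
B: 1·6+1·2+1·7 = 15 | 3·5+3·0+5·0 = 15
M: 1·5+1·4+1·3 = 12 | 3·0+3·4+5·0 = 12
D: 1·0+1·8+1·6 = 14 | 3·0+3·3+5·1 = 14
gcd(1,1,1,3,3,5) = 1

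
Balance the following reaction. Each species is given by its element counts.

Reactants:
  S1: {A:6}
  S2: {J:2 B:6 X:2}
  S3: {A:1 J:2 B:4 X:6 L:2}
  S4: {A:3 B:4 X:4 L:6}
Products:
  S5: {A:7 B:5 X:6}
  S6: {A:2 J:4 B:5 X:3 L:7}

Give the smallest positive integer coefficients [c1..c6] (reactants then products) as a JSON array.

Coefficients: [6, 3, 5, 3, 6, 4]

A: 6·6+3·0+5·1+3·3 = 50 | 6·7+4·2 = 50
J: 6·0+3·2+5·2+3·0 = 16 | 6·0+4·4 = 16
B: 6·0+3·6+5·4+3·4 = 50 | 6·5+4·5 = 50
X: 6·0+3·2+5·6+3·4 = 48 | 6·6+4·3 = 48
L: 6·0+3·0+5·2+3·6 = 28 | 6·0+4·7 = 28
gcd(6,3,5,3,6,4) = 1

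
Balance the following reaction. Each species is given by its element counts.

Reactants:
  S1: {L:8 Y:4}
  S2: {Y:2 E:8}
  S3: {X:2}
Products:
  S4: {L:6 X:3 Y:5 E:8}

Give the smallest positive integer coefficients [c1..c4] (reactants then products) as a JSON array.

Coefficients: [3, 4, 6, 4]

L: 3·8+4·0+6·0 = 24 | 4·6 = 24
X: 3·0+4·0+6·2 = 12 | 4·3 = 12
Y: 3·4+4·2+6·0 = 20 | 4·5 = 20
E: 3·0+4·8+6·0 = 32 | 4·8 = 32
gcd(3,4,6,4) = 1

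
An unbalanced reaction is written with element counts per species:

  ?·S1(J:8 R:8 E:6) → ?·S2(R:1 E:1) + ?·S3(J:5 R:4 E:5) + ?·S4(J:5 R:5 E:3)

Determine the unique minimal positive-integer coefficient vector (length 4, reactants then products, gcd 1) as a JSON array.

J: 5·8 = 40 | 2·0+2·5+6·5 = 40
R: 5·8 = 40 | 2·1+2·4+6·5 = 40
E: 5·6 = 30 | 2·1+2·5+6·3 = 30
gcd(5,2,2,6) = 1

Coefficients: [5, 2, 2, 6]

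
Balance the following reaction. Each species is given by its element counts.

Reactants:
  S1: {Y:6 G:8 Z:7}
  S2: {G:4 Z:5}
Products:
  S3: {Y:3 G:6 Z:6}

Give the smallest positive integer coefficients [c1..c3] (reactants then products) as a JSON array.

Y: 1·6+1·0 = 6 | 2·3 = 6
G: 1·8+1·4 = 12 | 2·6 = 12
Z: 1·7+1·5 = 12 | 2·6 = 12
gcd(1,1,2) = 1

Coefficients: [1, 1, 2]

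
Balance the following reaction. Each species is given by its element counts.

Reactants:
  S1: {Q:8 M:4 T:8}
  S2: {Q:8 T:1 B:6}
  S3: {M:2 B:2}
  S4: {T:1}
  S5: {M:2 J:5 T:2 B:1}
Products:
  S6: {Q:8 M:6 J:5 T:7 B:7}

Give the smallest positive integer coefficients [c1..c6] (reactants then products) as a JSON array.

Coefficients: [2, 3, 6, 6, 5, 5]

Q: 2·8+3·8+6·0+6·0+5·0 = 40 | 5·8 = 40
M: 2·4+3·0+6·2+6·0+5·2 = 30 | 5·6 = 30
J: 2·0+3·0+6·0+6·0+5·5 = 25 | 5·5 = 25
T: 2·8+3·1+6·0+6·1+5·2 = 35 | 5·7 = 35
B: 2·0+3·6+6·2+6·0+5·1 = 35 | 5·7 = 35
gcd(2,3,6,6,5,5) = 1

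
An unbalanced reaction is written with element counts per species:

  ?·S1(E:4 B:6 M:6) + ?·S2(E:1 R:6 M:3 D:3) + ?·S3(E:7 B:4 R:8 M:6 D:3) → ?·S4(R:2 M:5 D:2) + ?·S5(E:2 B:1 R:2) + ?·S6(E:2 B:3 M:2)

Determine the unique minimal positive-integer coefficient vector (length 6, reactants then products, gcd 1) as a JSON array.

E: 3·4+1·1+1·7 = 20 | 3·0+4·2+6·2 = 20
B: 3·6+1·0+1·4 = 22 | 3·0+4·1+6·3 = 22
R: 3·0+1·6+1·8 = 14 | 3·2+4·2+6·0 = 14
M: 3·6+1·3+1·6 = 27 | 3·5+4·0+6·2 = 27
D: 3·0+1·3+1·3 = 6 | 3·2+4·0+6·0 = 6
gcd(3,1,1,3,4,6) = 1

Coefficients: [3, 1, 1, 3, 4, 6]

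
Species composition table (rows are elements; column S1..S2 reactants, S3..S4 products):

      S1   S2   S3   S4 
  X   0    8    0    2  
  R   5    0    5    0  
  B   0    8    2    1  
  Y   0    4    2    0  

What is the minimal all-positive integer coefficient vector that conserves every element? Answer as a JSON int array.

X: 2·0+1·8 = 8 | 2·0+4·2 = 8
R: 2·5+1·0 = 10 | 2·5+4·0 = 10
B: 2·0+1·8 = 8 | 2·2+4·1 = 8
Y: 2·0+1·4 = 4 | 2·2+4·0 = 4
gcd(2,1,2,4) = 1

Coefficients: [2, 1, 2, 4]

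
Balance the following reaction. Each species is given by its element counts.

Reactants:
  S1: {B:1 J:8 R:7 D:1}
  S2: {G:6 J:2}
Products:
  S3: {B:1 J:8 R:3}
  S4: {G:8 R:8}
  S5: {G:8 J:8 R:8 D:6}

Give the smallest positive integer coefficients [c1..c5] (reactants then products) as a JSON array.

G: 6·0+4·6 = 24 | 6·0+2·8+1·8 = 24
B: 6·1+4·0 = 6 | 6·1+2·0+1·0 = 6
J: 6·8+4·2 = 56 | 6·8+2·0+1·8 = 56
R: 6·7+4·0 = 42 | 6·3+2·8+1·8 = 42
D: 6·1+4·0 = 6 | 6·0+2·0+1·6 = 6
gcd(6,4,6,2,1) = 1

Coefficients: [6, 4, 6, 2, 1]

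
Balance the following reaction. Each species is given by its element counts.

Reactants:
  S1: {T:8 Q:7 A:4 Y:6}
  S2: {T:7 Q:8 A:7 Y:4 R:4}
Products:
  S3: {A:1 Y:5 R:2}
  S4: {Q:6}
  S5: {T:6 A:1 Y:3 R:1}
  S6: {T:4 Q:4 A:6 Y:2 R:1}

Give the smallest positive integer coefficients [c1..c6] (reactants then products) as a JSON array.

Coefficients: [2, 2, 1, 3, 3, 3]

T: 2·8+2·7 = 30 | 1·0+3·0+3·6+3·4 = 30
Q: 2·7+2·8 = 30 | 1·0+3·6+3·0+3·4 = 30
A: 2·4+2·7 = 22 | 1·1+3·0+3·1+3·6 = 22
Y: 2·6+2·4 = 20 | 1·5+3·0+3·3+3·2 = 20
R: 2·0+2·4 = 8 | 1·2+3·0+3·1+3·1 = 8
gcd(2,2,1,3,3,3) = 1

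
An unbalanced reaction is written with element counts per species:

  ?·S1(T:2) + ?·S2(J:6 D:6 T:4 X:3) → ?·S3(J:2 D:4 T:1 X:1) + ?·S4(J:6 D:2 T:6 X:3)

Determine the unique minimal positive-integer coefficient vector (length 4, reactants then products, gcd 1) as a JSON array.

J: 2·0+5·6 = 30 | 6·2+3·6 = 30
D: 2·0+5·6 = 30 | 6·4+3·2 = 30
T: 2·2+5·4 = 24 | 6·1+3·6 = 24
X: 2·0+5·3 = 15 | 6·1+3·3 = 15
gcd(2,5,6,3) = 1

Coefficients: [2, 5, 6, 3]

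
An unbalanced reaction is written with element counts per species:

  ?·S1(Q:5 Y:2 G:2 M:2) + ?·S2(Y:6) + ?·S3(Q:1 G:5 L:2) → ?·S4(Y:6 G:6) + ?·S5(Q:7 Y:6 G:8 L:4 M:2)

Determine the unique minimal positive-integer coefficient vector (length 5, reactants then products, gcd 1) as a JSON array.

Coefficients: [3, 4, 6, 2, 3]

Q: 3·5+4·0+6·1 = 21 | 2·0+3·7 = 21
Y: 3·2+4·6+6·0 = 30 | 2·6+3·6 = 30
G: 3·2+4·0+6·5 = 36 | 2·6+3·8 = 36
L: 3·0+4·0+6·2 = 12 | 2·0+3·4 = 12
M: 3·2+4·0+6·0 = 6 | 2·0+3·2 = 6
gcd(3,4,6,2,3) = 1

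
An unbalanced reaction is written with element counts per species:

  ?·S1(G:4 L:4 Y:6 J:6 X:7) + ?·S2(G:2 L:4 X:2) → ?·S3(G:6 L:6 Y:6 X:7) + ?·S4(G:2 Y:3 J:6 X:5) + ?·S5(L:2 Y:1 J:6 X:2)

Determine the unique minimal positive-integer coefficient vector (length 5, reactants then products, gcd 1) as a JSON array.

Coefficients: [4, 2, 3, 1, 3]

G: 4·4+2·2 = 20 | 3·6+1·2+3·0 = 20
L: 4·4+2·4 = 24 | 3·6+1·0+3·2 = 24
Y: 4·6+2·0 = 24 | 3·6+1·3+3·1 = 24
J: 4·6+2·0 = 24 | 3·0+1·6+3·6 = 24
X: 4·7+2·2 = 32 | 3·7+1·5+3·2 = 32
gcd(4,2,3,1,3) = 1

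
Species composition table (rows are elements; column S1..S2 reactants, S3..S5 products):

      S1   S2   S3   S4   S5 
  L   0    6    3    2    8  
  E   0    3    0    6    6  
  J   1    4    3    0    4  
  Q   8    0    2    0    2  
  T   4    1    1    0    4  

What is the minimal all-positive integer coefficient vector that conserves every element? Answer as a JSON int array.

Coefficients: [2, 6, 6, 1, 2]

L: 2·0+6·6 = 36 | 6·3+1·2+2·8 = 36
E: 2·0+6·3 = 18 | 6·0+1·6+2·6 = 18
J: 2·1+6·4 = 26 | 6·3+1·0+2·4 = 26
Q: 2·8+6·0 = 16 | 6·2+1·0+2·2 = 16
T: 2·4+6·1 = 14 | 6·1+1·0+2·4 = 14
gcd(2,6,6,1,2) = 1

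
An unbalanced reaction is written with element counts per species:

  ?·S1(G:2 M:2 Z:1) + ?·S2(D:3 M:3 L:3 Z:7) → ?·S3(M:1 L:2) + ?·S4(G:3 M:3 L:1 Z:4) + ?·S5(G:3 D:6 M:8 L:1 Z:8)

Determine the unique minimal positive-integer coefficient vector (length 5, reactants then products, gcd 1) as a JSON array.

Coefficients: [6, 2, 1, 3, 1]

G: 6·2+2·0 = 12 | 1·0+3·3+1·3 = 12
D: 6·0+2·3 = 6 | 1·0+3·0+1·6 = 6
M: 6·2+2·3 = 18 | 1·1+3·3+1·8 = 18
L: 6·0+2·3 = 6 | 1·2+3·1+1·1 = 6
Z: 6·1+2·7 = 20 | 1·0+3·4+1·8 = 20
gcd(6,2,1,3,1) = 1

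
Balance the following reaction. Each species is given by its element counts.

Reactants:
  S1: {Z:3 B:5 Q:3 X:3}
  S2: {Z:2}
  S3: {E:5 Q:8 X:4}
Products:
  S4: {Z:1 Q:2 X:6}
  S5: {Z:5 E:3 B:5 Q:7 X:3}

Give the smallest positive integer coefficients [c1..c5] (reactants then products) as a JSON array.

Z: 5·3+6·2+3·0 = 27 | 2·1+5·5 = 27
E: 5·0+6·0+3·5 = 15 | 2·0+5·3 = 15
B: 5·5+6·0+3·0 = 25 | 2·0+5·5 = 25
Q: 5·3+6·0+3·8 = 39 | 2·2+5·7 = 39
X: 5·3+6·0+3·4 = 27 | 2·6+5·3 = 27
gcd(5,6,3,2,5) = 1

Coefficients: [5, 6, 3, 2, 5]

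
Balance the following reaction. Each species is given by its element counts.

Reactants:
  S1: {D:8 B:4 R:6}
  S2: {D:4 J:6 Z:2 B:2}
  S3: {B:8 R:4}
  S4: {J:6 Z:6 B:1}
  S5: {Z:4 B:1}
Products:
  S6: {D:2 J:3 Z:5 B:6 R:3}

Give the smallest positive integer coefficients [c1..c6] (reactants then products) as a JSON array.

Coefficients: [1, 1, 3, 2, 4, 6]

D: 1·8+1·4+3·0+2·0+4·0 = 12 | 6·2 = 12
J: 1·0+1·6+3·0+2·6+4·0 = 18 | 6·3 = 18
Z: 1·0+1·2+3·0+2·6+4·4 = 30 | 6·5 = 30
B: 1·4+1·2+3·8+2·1+4·1 = 36 | 6·6 = 36
R: 1·6+1·0+3·4+2·0+4·0 = 18 | 6·3 = 18
gcd(1,1,3,2,4,6) = 1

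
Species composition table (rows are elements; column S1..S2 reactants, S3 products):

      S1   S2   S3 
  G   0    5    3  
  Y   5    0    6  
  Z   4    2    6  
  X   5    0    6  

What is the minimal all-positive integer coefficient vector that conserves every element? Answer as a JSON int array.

Coefficients: [6, 3, 5]

G: 6·0+3·5 = 15 | 5·3 = 15
Y: 6·5+3·0 = 30 | 5·6 = 30
Z: 6·4+3·2 = 30 | 5·6 = 30
X: 6·5+3·0 = 30 | 5·6 = 30
gcd(6,3,5) = 1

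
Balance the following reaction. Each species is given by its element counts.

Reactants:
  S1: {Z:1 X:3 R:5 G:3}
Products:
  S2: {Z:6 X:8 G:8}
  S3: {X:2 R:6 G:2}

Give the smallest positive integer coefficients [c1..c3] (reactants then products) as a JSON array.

Z: 6·1 = 6 | 1·6+5·0 = 6
X: 6·3 = 18 | 1·8+5·2 = 18
R: 6·5 = 30 | 1·0+5·6 = 30
G: 6·3 = 18 | 1·8+5·2 = 18
gcd(6,1,5) = 1

Coefficients: [6, 1, 5]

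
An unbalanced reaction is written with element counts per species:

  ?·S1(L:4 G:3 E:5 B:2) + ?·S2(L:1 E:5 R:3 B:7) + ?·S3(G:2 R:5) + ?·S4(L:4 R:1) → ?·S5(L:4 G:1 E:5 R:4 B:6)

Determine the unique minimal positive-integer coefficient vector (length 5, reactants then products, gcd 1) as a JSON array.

Coefficients: [1, 4, 1, 3, 5]

L: 1·4+4·1+1·0+3·4 = 20 | 5·4 = 20
G: 1·3+4·0+1·2+3·0 = 5 | 5·1 = 5
E: 1·5+4·5+1·0+3·0 = 25 | 5·5 = 25
R: 1·0+4·3+1·5+3·1 = 20 | 5·4 = 20
B: 1·2+4·7+1·0+3·0 = 30 | 5·6 = 30
gcd(1,4,1,3,5) = 1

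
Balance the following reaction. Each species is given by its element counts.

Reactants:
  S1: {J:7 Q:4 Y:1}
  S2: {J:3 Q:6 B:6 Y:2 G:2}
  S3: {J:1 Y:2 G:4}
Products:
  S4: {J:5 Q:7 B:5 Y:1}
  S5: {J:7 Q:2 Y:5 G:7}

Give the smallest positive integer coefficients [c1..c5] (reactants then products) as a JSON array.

J: 4·7+5·3+1·1 = 44 | 6·5+2·7 = 44
Q: 4·4+5·6+1·0 = 46 | 6·7+2·2 = 46
B: 4·0+5·6+1·0 = 30 | 6·5+2·0 = 30
Y: 4·1+5·2+1·2 = 16 | 6·1+2·5 = 16
G: 4·0+5·2+1·4 = 14 | 6·0+2·7 = 14
gcd(4,5,1,6,2) = 1

Coefficients: [4, 5, 1, 6, 2]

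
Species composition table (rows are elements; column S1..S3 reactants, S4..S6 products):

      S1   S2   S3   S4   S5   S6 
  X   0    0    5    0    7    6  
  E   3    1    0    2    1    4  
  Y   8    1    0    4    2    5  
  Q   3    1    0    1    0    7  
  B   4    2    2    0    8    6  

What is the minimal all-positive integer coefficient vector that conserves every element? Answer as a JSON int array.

X: 1·0+5·0+4·5 = 20 | 1·0+2·7+1·6 = 20
E: 1·3+5·1+4·0 = 8 | 1·2+2·1+1·4 = 8
Y: 1·8+5·1+4·0 = 13 | 1·4+2·2+1·5 = 13
Q: 1·3+5·1+4·0 = 8 | 1·1+2·0+1·7 = 8
B: 1·4+5·2+4·2 = 22 | 1·0+2·8+1·6 = 22
gcd(1,5,4,1,2,1) = 1

Coefficients: [1, 5, 4, 1, 2, 1]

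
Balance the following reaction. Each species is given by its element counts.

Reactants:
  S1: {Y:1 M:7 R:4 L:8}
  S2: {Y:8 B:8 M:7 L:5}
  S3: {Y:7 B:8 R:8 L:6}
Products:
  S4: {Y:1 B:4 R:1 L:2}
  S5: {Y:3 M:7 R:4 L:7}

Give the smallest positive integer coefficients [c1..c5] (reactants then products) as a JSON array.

Coefficients: [4, 1, 1, 4, 5]

Y: 4·1+1·8+1·7 = 19 | 4·1+5·3 = 19
B: 4·0+1·8+1·8 = 16 | 4·4+5·0 = 16
M: 4·7+1·7+1·0 = 35 | 4·0+5·7 = 35
R: 4·4+1·0+1·8 = 24 | 4·1+5·4 = 24
L: 4·8+1·5+1·6 = 43 | 4·2+5·7 = 43
gcd(4,1,1,4,5) = 1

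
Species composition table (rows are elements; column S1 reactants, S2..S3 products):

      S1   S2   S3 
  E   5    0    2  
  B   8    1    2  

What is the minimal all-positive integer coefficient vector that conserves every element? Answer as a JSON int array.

E: 2·5 = 10 | 6·0+5·2 = 10
B: 2·8 = 16 | 6·1+5·2 = 16
gcd(2,6,5) = 1

Coefficients: [2, 6, 5]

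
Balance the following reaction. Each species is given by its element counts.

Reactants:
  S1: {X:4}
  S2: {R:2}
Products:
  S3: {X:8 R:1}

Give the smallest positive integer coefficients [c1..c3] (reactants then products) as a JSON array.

X: 4·4+1·0 = 16 | 2·8 = 16
R: 4·0+1·2 = 2 | 2·1 = 2
gcd(4,1,2) = 1

Coefficients: [4, 1, 2]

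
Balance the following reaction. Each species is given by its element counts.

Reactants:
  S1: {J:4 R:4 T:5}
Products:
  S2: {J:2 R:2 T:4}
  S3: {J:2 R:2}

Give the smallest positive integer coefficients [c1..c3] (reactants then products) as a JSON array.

J: 4·4 = 16 | 5·2+3·2 = 16
R: 4·4 = 16 | 5·2+3·2 = 16
T: 4·5 = 20 | 5·4+3·0 = 20
gcd(4,5,3) = 1

Coefficients: [4, 5, 3]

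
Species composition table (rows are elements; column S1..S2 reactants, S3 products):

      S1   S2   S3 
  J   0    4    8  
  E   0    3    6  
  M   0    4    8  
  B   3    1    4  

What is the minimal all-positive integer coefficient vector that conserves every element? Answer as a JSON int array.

J: 2·0+6·4 = 24 | 3·8 = 24
E: 2·0+6·3 = 18 | 3·6 = 18
M: 2·0+6·4 = 24 | 3·8 = 24
B: 2·3+6·1 = 12 | 3·4 = 12
gcd(2,6,3) = 1

Coefficients: [2, 6, 3]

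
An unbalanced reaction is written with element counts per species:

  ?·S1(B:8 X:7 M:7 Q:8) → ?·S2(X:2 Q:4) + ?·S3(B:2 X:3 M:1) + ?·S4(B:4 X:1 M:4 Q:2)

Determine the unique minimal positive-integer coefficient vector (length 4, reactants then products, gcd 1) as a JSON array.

B: 4·8 = 32 | 5·0+4·2+6·4 = 32
X: 4·7 = 28 | 5·2+4·3+6·1 = 28
M: 4·7 = 28 | 5·0+4·1+6·4 = 28
Q: 4·8 = 32 | 5·4+4·0+6·2 = 32
gcd(4,5,4,6) = 1

Coefficients: [4, 5, 4, 6]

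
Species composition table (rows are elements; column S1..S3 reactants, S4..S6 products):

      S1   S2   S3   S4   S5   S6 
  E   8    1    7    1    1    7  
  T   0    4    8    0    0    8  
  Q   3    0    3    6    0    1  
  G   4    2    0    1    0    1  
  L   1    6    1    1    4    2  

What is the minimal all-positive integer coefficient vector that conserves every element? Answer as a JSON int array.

Coefficients: [1, 2, 5, 2, 1, 6]

E: 1·8+2·1+5·7 = 45 | 2·1+1·1+6·7 = 45
T: 1·0+2·4+5·8 = 48 | 2·0+1·0+6·8 = 48
Q: 1·3+2·0+5·3 = 18 | 2·6+1·0+6·1 = 18
G: 1·4+2·2+5·0 = 8 | 2·1+1·0+6·1 = 8
L: 1·1+2·6+5·1 = 18 | 2·1+1·4+6·2 = 18
gcd(1,2,5,2,1,6) = 1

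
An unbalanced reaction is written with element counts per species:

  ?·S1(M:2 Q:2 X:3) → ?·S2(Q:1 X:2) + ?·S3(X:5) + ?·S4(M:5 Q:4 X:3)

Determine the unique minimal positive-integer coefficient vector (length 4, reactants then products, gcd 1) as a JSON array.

M: 5·2 = 10 | 2·0+1·0+2·5 = 10
Q: 5·2 = 10 | 2·1+1·0+2·4 = 10
X: 5·3 = 15 | 2·2+1·5+2·3 = 15
gcd(5,2,1,2) = 1

Coefficients: [5, 2, 1, 2]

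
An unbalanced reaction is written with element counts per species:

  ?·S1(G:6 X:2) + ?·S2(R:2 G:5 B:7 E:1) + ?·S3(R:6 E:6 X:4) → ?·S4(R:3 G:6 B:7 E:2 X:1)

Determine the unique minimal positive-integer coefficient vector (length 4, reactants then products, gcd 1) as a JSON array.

Coefficients: [1, 6, 1, 6]

R: 1·0+6·2+1·6 = 18 | 6·3 = 18
G: 1·6+6·5+1·0 = 36 | 6·6 = 36
B: 1·0+6·7+1·0 = 42 | 6·7 = 42
E: 1·0+6·1+1·6 = 12 | 6·2 = 12
X: 1·2+6·0+1·4 = 6 | 6·1 = 6
gcd(1,6,1,6) = 1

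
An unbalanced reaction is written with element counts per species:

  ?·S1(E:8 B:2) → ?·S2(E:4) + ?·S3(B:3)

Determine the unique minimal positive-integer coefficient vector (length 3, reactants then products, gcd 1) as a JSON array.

E: 3·8 = 24 | 6·4+2·0 = 24
B: 3·2 = 6 | 6·0+2·3 = 6
gcd(3,6,2) = 1

Coefficients: [3, 6, 2]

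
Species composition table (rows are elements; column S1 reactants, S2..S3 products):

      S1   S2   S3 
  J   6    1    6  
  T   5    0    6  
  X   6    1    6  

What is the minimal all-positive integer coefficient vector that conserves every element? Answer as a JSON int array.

J: 6·6 = 36 | 6·1+5·6 = 36
T: 6·5 = 30 | 6·0+5·6 = 30
X: 6·6 = 36 | 6·1+5·6 = 36
gcd(6,6,5) = 1

Coefficients: [6, 6, 5]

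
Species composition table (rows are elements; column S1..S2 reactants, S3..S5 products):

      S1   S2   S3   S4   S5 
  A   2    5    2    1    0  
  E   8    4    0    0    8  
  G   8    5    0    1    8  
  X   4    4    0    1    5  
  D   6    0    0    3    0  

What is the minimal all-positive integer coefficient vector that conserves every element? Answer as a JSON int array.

Coefficients: [1, 2, 5, 2, 2]

A: 1·2+2·5 = 12 | 5·2+2·1+2·0 = 12
E: 1·8+2·4 = 16 | 5·0+2·0+2·8 = 16
G: 1·8+2·5 = 18 | 5·0+2·1+2·8 = 18
X: 1·4+2·4 = 12 | 5·0+2·1+2·5 = 12
D: 1·6+2·0 = 6 | 5·0+2·3+2·0 = 6
gcd(1,2,5,2,2) = 1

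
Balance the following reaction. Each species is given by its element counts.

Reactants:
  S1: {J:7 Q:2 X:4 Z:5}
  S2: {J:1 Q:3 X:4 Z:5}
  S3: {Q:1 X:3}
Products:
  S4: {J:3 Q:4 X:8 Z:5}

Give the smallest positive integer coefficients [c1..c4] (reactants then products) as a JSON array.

J: 1·7+2·1+4·0 = 9 | 3·3 = 9
Q: 1·2+2·3+4·1 = 12 | 3·4 = 12
X: 1·4+2·4+4·3 = 24 | 3·8 = 24
Z: 1·5+2·5+4·0 = 15 | 3·5 = 15
gcd(1,2,4,3) = 1

Coefficients: [1, 2, 4, 3]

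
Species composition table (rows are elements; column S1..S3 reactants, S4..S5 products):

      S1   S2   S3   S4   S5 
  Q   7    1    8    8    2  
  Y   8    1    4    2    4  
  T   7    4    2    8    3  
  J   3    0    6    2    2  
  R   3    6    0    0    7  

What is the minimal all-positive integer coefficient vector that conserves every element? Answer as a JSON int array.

Q: 2·7+6·1+2·8 = 36 | 3·8+6·2 = 36
Y: 2·8+6·1+2·4 = 30 | 3·2+6·4 = 30
T: 2·7+6·4+2·2 = 42 | 3·8+6·3 = 42
J: 2·3+6·0+2·6 = 18 | 3·2+6·2 = 18
R: 2·3+6·6+2·0 = 42 | 3·0+6·7 = 42
gcd(2,6,2,3,6) = 1

Coefficients: [2, 6, 2, 3, 6]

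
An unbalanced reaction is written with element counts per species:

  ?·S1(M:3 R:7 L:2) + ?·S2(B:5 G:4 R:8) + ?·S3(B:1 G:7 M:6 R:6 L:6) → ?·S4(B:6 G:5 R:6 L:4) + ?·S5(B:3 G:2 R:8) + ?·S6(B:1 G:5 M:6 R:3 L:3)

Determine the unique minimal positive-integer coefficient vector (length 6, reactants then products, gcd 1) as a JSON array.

B: 2·0+5·5+1·1 = 26 | 1·6+6·3+2·1 = 26
G: 2·0+5·4+1·7 = 27 | 1·5+6·2+2·5 = 27
M: 2·3+5·0+1·6 = 12 | 1·0+6·0+2·6 = 12
R: 2·7+5·8+1·6 = 60 | 1·6+6·8+2·3 = 60
L: 2·2+5·0+1·6 = 10 | 1·4+6·0+2·3 = 10
gcd(2,5,1,1,6,2) = 1

Coefficients: [2, 5, 1, 1, 6, 2]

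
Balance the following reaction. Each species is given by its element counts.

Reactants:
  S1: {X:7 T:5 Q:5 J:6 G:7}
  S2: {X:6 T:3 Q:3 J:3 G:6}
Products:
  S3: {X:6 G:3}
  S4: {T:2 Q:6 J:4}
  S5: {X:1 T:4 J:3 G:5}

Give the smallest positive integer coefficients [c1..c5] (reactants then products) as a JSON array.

X: 3·7+1·6 = 27 | 4·6+3·0+3·1 = 27
T: 3·5+1·3 = 18 | 4·0+3·2+3·4 = 18
Q: 3·5+1·3 = 18 | 4·0+3·6+3·0 = 18
J: 3·6+1·3 = 21 | 4·0+3·4+3·3 = 21
G: 3·7+1·6 = 27 | 4·3+3·0+3·5 = 27
gcd(3,1,4,3,3) = 1

Coefficients: [3, 1, 4, 3, 3]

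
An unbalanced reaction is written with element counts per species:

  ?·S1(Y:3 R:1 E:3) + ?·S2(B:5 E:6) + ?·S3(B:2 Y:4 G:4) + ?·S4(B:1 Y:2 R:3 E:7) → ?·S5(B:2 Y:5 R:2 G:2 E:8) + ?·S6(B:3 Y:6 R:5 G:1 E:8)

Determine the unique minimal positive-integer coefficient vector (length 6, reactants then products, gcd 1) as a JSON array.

B: 5·0+1·5+3·2+5·1 = 16 | 5·2+2·3 = 16
Y: 5·3+1·0+3·4+5·2 = 37 | 5·5+2·6 = 37
R: 5·1+1·0+3·0+5·3 = 20 | 5·2+2·5 = 20
G: 5·0+1·0+3·4+5·0 = 12 | 5·2+2·1 = 12
E: 5·3+1·6+3·0+5·7 = 56 | 5·8+2·8 = 56
gcd(5,1,3,5,5,2) = 1

Coefficients: [5, 1, 3, 5, 5, 2]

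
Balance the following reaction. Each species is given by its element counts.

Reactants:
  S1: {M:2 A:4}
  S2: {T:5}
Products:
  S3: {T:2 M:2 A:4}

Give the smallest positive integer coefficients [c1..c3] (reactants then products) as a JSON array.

T: 5·0+2·5 = 10 | 5·2 = 10
M: 5·2+2·0 = 10 | 5·2 = 10
A: 5·4+2·0 = 20 | 5·4 = 20
gcd(5,2,5) = 1

Coefficients: [5, 2, 5]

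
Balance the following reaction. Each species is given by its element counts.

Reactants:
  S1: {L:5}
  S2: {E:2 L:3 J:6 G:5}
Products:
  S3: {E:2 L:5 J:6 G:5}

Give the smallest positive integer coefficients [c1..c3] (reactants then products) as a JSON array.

E: 2·0+5·2 = 10 | 5·2 = 10
L: 2·5+5·3 = 25 | 5·5 = 25
J: 2·0+5·6 = 30 | 5·6 = 30
G: 2·0+5·5 = 25 | 5·5 = 25
gcd(2,5,5) = 1

Coefficients: [2, 5, 5]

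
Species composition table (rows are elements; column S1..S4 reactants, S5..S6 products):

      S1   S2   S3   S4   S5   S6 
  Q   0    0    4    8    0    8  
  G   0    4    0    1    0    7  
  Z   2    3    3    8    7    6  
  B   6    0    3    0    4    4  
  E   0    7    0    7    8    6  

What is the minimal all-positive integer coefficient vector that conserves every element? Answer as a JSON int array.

Q: 2·0+5·0+4·4+1·8 = 24 | 3·0+3·8 = 24
G: 2·0+5·4+4·0+1·1 = 21 | 3·0+3·7 = 21
Z: 2·2+5·3+4·3+1·8 = 39 | 3·7+3·6 = 39
B: 2·6+5·0+4·3+1·0 = 24 | 3·4+3·4 = 24
E: 2·0+5·7+4·0+1·7 = 42 | 3·8+3·6 = 42
gcd(2,5,4,1,3,3) = 1

Coefficients: [2, 5, 4, 1, 3, 3]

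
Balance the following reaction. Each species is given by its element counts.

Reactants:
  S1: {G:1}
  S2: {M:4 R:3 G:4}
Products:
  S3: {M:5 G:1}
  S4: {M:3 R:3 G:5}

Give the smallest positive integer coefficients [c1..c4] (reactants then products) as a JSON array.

Coefficients: [6, 5, 1, 5]

M: 6·0+5·4 = 20 | 1·5+5·3 = 20
R: 6·0+5·3 = 15 | 1·0+5·3 = 15
G: 6·1+5·4 = 26 | 1·1+5·5 = 26
gcd(6,5,1,5) = 1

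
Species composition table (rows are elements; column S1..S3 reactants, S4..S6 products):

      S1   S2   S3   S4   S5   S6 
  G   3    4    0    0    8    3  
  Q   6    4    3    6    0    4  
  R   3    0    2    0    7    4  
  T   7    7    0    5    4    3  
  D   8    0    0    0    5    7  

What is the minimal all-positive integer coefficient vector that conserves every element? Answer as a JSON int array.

G: 5·3+2·4+6·0 = 23 | 6·0+1·8+5·3 = 23
Q: 5·6+2·4+6·3 = 56 | 6·6+1·0+5·4 = 56
R: 5·3+2·0+6·2 = 27 | 6·0+1·7+5·4 = 27
T: 5·7+2·7+6·0 = 49 | 6·5+1·4+5·3 = 49
D: 5·8+2·0+6·0 = 40 | 6·0+1·5+5·7 = 40
gcd(5,2,6,6,1,5) = 1

Coefficients: [5, 2, 6, 6, 1, 5]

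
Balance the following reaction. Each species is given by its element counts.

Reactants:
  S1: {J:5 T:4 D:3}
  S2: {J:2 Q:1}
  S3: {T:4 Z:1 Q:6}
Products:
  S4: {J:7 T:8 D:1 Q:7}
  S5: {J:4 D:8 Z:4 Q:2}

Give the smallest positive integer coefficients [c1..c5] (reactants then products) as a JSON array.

Coefficients: [4, 6, 4, 4, 1]

J: 4·5+6·2+4·0 = 32 | 4·7+1·4 = 32
T: 4·4+6·0+4·4 = 32 | 4·8+1·0 = 32
D: 4·3+6·0+4·0 = 12 | 4·1+1·8 = 12
Z: 4·0+6·0+4·1 = 4 | 4·0+1·4 = 4
Q: 4·0+6·1+4·6 = 30 | 4·7+1·2 = 30
gcd(4,6,4,4,1) = 1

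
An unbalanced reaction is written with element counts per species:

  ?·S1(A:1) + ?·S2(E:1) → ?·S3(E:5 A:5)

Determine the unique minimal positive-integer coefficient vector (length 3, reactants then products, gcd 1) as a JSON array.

E: 5·0+5·1 = 5 | 1·5 = 5
A: 5·1+5·0 = 5 | 1·5 = 5
gcd(5,5,1) = 1

Coefficients: [5, 5, 1]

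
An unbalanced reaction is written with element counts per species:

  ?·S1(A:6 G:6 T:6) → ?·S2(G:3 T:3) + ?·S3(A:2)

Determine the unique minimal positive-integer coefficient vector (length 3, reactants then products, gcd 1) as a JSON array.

A: 1·6 = 6 | 2·0+3·2 = 6
G: 1·6 = 6 | 2·3+3·0 = 6
T: 1·6 = 6 | 2·3+3·0 = 6
gcd(1,2,3) = 1

Coefficients: [1, 2, 3]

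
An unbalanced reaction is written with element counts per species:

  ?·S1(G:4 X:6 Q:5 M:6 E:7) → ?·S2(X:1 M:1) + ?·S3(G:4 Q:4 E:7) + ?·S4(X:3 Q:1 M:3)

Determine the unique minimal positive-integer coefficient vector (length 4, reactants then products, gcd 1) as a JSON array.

Coefficients: [1, 3, 1, 1]

G: 1·4 = 4 | 3·0+1·4+1·0 = 4
X: 1·6 = 6 | 3·1+1·0+1·3 = 6
Q: 1·5 = 5 | 3·0+1·4+1·1 = 5
M: 1·6 = 6 | 3·1+1·0+1·3 = 6
E: 1·7 = 7 | 3·0+1·7+1·0 = 7
gcd(1,3,1,1) = 1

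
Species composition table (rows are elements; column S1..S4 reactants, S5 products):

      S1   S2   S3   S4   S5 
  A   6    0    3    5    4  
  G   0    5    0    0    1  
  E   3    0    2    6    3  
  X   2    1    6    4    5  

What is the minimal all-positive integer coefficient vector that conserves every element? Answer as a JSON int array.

Coefficients: [1, 1, 3, 1, 5]

A: 1·6+1·0+3·3+1·5 = 20 | 5·4 = 20
G: 1·0+1·5+3·0+1·0 = 5 | 5·1 = 5
E: 1·3+1·0+3·2+1·6 = 15 | 5·3 = 15
X: 1·2+1·1+3·6+1·4 = 25 | 5·5 = 25
gcd(1,1,3,1,5) = 1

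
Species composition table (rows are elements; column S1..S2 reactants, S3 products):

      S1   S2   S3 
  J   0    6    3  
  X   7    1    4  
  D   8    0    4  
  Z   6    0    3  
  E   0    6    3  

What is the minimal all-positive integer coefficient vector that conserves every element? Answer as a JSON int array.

Coefficients: [1, 1, 2]

J: 1·0+1·6 = 6 | 2·3 = 6
X: 1·7+1·1 = 8 | 2·4 = 8
D: 1·8+1·0 = 8 | 2·4 = 8
Z: 1·6+1·0 = 6 | 2·3 = 6
E: 1·0+1·6 = 6 | 2·3 = 6
gcd(1,1,2) = 1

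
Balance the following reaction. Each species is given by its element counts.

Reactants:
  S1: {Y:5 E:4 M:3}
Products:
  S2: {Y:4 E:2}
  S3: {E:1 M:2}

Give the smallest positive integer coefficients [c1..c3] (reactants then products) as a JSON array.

Coefficients: [4, 5, 6]

Y: 4·5 = 20 | 5·4+6·0 = 20
E: 4·4 = 16 | 5·2+6·1 = 16
M: 4·3 = 12 | 5·0+6·2 = 12
gcd(4,5,6) = 1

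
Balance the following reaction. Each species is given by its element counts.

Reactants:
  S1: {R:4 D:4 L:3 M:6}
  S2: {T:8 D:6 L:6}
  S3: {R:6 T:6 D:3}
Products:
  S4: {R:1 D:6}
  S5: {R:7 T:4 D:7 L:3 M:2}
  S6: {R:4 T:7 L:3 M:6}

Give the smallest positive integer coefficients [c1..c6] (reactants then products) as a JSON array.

R: 3·4+1·0+3·6 = 30 | 1·1+3·7+2·4 = 30
T: 3·0+1·8+3·6 = 26 | 1·0+3·4+2·7 = 26
D: 3·4+1·6+3·3 = 27 | 1·6+3·7+2·0 = 27
L: 3·3+1·6+3·0 = 15 | 1·0+3·3+2·3 = 15
M: 3·6+1·0+3·0 = 18 | 1·0+3·2+2·6 = 18
gcd(3,1,3,1,3,2) = 1

Coefficients: [3, 1, 3, 1, 3, 2]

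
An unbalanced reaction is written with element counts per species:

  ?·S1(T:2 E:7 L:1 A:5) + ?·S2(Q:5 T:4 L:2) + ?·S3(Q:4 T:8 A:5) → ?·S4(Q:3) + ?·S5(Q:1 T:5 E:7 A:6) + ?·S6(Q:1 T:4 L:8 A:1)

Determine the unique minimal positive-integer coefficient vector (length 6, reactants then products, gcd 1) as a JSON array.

Coefficients: [4, 2, 1, 3, 4, 1]

Q: 4·0+2·5+1·4 = 14 | 3·3+4·1+1·1 = 14
T: 4·2+2·4+1·8 = 24 | 3·0+4·5+1·4 = 24
E: 4·7+2·0+1·0 = 28 | 3·0+4·7+1·0 = 28
L: 4·1+2·2+1·0 = 8 | 3·0+4·0+1·8 = 8
A: 4·5+2·0+1·5 = 25 | 3·0+4·6+1·1 = 25
gcd(4,2,1,3,4,1) = 1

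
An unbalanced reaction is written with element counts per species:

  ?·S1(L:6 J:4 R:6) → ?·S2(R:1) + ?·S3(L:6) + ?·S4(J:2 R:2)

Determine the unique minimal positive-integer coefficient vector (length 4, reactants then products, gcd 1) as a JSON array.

L: 1·6 = 6 | 2·0+1·6+2·0 = 6
J: 1·4 = 4 | 2·0+1·0+2·2 = 4
R: 1·6 = 6 | 2·1+1·0+2·2 = 6
gcd(1,2,1,2) = 1

Coefficients: [1, 2, 1, 2]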